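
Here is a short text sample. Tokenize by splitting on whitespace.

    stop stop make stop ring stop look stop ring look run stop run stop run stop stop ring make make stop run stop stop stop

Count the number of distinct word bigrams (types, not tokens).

25 tokens → 24 bigram windows in total.
Repeated bigrams (each contributes count−1 duplicates):
  run stop: 4
  stop stop: 4
  stop ring: 3
  stop run: 3
  make stop: 2
11 duplicate windows → 24 − 11 = 13 distinct.

13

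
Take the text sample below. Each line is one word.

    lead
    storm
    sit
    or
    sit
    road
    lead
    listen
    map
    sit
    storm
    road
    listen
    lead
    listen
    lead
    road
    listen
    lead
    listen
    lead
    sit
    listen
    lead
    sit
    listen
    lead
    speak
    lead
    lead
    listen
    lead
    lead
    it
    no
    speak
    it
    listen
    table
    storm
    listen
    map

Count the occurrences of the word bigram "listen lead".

7

Scanning the 41 overlapping bigram windows for "listen lead":
  position 13–14: listen lead
  position 15–16: listen lead
  position 18–19: listen lead
  position 20–21: listen lead
  position 23–24: listen lead
  position 26–27: listen lead
  position 31–32: listen lead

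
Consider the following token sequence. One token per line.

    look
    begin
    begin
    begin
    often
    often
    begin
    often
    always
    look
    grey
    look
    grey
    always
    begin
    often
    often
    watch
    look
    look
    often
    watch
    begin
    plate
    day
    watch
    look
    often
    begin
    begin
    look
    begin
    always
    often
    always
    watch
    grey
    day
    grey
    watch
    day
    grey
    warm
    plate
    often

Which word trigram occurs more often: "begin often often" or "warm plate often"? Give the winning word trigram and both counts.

"begin often often": 2 occurrences
"warm plate often": 1 occurrence

"begin often often" (2 vs 1)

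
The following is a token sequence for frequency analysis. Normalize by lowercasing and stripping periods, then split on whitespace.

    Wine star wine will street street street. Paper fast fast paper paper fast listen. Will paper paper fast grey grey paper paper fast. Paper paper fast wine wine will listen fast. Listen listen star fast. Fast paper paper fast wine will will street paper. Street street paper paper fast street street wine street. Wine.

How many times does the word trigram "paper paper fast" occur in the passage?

Scanning the 52 overlapping trigram windows for "paper paper fast":
  position 11–13: paper paper fast
  position 16–18: paper paper fast
  position 21–23: paper paper fast
  position 24–26: paper paper fast
  position 37–39: paper paper fast
  position 47–49: paper paper fast

6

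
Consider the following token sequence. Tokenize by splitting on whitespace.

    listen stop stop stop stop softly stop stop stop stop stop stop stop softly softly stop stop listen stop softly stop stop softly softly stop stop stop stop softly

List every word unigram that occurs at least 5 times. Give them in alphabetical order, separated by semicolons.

Unigram counts meeting the condition (at least 5 times):
  softly: 7
  stop: 20

softly; stop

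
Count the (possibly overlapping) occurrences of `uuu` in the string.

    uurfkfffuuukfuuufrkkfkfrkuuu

3

Sliding a length-3 window over the 28 characters (26 positions):
  position 9–11: uuu
  position 14–16: uuu
  position 26–28: uuu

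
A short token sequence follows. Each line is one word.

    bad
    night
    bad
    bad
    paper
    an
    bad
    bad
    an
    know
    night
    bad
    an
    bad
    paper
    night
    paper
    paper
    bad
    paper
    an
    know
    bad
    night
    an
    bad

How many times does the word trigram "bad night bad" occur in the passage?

1

Scanning the 24 overlapping trigram windows for "bad night bad":
  position 1–3: bad night bad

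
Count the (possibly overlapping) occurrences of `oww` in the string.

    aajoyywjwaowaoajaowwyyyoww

2

Sliding a length-3 window over the 26 characters (24 positions):
  position 18–20: oww
  position 24–26: oww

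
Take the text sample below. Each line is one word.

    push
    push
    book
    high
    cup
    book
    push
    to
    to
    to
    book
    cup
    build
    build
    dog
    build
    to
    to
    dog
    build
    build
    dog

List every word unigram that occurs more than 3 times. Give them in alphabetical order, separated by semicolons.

Unigram counts meeting the condition (more than 3 times):
  build: 5
  to: 5

build; to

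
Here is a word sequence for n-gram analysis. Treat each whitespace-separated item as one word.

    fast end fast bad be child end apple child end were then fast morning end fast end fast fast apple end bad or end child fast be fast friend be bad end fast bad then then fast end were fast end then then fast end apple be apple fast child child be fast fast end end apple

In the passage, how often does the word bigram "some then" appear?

0

Scanning the 56 overlapping bigram windows for "some then":
  (none found)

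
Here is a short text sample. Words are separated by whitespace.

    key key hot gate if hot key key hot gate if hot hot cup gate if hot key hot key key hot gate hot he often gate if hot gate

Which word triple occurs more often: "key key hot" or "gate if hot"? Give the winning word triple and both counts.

"gate if hot" (4 vs 3)

"key key hot": 3 occurrences
"gate if hot": 4 occurrences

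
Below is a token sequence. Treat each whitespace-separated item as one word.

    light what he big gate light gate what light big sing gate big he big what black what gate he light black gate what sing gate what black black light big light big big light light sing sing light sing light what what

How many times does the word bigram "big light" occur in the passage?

Scanning the 42 overlapping bigram windows for "big light":
  position 31–32: big light
  position 34–35: big light

2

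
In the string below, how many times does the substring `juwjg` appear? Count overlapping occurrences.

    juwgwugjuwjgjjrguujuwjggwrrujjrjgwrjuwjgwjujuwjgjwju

4

Sliding a length-5 window over the 52 characters (48 positions):
  position 8–12: juwjg
  position 19–23: juwjg
  position 36–40: juwjg
  position 44–48: juwjg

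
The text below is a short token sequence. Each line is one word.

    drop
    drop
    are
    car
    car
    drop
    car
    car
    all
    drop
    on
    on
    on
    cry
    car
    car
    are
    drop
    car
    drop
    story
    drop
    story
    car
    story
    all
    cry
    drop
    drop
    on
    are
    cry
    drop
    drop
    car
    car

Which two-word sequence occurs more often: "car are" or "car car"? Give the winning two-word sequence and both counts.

"car car" (4 vs 1)

"car are": 1 occurrence
"car car": 4 occurrences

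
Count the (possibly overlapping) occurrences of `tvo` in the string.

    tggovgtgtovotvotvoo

2

Sliding a length-3 window over the 19 characters (17 positions):
  position 13–15: tvo
  position 16–18: tvo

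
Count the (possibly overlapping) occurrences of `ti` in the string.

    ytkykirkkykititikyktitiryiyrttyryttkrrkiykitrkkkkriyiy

Sliding a length-2 window over the 54 characters (53 positions):
  position 13–14: ti
  position 15–16: ti
  position 20–21: ti
  position 22–23: ti

4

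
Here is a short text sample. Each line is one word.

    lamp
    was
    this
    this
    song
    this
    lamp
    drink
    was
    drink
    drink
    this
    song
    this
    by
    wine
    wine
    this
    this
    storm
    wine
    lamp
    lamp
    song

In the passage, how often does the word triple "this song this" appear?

2

Scanning the 22 overlapping trigram windows for "this song this":
  position 4–6: this song this
  position 12–14: this song this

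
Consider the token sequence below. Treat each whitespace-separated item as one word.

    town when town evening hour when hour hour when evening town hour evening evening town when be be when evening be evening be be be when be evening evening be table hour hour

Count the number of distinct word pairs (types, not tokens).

19

33 tokens → 32 bigram windows in total.
Repeated bigrams (each contributes count−1 duplicates):
  be be: 3
  evening be: 3
  be evening: 2
  be when: 2
  evening evening: 2
  evening town: 2
  hour hour: 2
  hour when: 2
  … (3 more repeated)
13 duplicate windows → 32 − 13 = 19 distinct.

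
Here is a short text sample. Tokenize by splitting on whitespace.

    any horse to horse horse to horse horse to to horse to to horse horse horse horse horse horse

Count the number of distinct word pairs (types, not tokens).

19 tokens → 18 bigram windows in total.
Repeated bigrams (each contributes count−1 duplicates):
  horse horse: 7
  horse to: 4
  to horse: 4
  to to: 2
13 duplicate windows → 18 − 13 = 5 distinct.

5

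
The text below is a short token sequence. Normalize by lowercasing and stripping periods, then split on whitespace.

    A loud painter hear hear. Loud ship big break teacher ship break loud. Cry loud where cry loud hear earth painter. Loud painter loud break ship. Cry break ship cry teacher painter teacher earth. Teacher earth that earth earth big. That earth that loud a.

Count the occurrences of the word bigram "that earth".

2

Scanning the 44 overlapping bigram windows for "that earth":
  position 37–38: that earth
  position 41–42: that earth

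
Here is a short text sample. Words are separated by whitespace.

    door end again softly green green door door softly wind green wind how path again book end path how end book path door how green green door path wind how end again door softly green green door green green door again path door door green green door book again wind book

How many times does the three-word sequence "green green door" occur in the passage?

5

Scanning the 49 overlapping trigram windows for "green green door":
  position 5–7: green green door
  position 25–27: green green door
  position 35–37: green green door
  position 38–40: green green door
  position 45–47: green green door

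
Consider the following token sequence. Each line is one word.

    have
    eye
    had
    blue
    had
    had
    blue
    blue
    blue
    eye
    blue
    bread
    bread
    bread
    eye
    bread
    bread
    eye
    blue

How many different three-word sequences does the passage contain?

19 tokens → 17 trigram windows in total.
Repeated trigrams (each contributes count−1 duplicates):
  bread bread eye: 2
1 duplicate windows → 17 − 1 = 16 distinct.

16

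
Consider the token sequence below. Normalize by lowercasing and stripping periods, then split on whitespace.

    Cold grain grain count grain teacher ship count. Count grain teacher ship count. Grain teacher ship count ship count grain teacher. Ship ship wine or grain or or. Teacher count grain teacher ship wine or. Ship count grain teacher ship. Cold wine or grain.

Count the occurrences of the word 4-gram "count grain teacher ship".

6

Scanning the 41 overlapping 4-gram windows for "count grain teacher ship":
  position 4–7: count grain teacher ship
  position 9–12: count grain teacher ship
  position 13–16: count grain teacher ship
  position 19–22: count grain teacher ship
  position 30–33: count grain teacher ship
  position 37–40: count grain teacher ship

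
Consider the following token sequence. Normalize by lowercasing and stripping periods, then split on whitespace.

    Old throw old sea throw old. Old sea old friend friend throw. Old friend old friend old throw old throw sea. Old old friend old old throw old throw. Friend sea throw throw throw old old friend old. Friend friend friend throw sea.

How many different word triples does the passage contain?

43 tokens → 41 trigram windows in total.
Repeated trigrams (each contributes count−1 duplicates):
  old friend old: 4
  old throw old: 3
  friend friend throw: 2
  friend old friend: 2
  old friend friend: 2
  old old friend: 2
  throw old old: 2
  throw old throw: 2
11 duplicate windows → 41 − 11 = 30 distinct.

30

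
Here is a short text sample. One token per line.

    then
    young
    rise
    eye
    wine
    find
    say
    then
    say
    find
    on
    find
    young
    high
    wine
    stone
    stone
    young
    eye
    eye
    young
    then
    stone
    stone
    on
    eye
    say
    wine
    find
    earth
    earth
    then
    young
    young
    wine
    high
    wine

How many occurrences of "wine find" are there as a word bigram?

2

Scanning the 36 overlapping bigram windows for "wine find":
  position 5–6: wine find
  position 28–29: wine find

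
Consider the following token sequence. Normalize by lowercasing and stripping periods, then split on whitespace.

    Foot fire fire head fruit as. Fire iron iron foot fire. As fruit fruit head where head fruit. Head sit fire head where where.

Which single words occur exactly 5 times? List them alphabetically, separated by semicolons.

Unigram counts meeting the condition (exactly 5 times):
  fire: 5
  head: 5

fire; head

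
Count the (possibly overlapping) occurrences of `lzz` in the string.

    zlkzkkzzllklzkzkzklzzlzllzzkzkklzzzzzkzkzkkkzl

3

Sliding a length-3 window over the 46 characters (44 positions):
  position 19–21: lzz
  position 25–27: lzz
  position 32–34: lzz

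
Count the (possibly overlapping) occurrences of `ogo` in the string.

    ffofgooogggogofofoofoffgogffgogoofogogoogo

5

Sliding a length-3 window over the 42 characters (40 positions):
  position 12–14: ogo
  position 30–32: ogo
  position 35–37: ogo
  position 37–39: ogo
  position 40–42: ogo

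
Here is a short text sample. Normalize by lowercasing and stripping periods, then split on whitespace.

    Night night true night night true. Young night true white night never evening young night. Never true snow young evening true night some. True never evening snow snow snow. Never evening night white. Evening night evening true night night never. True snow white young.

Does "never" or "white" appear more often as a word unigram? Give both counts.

"never" (5 vs 3)

"never": 5 occurrences
"white": 3 occurrences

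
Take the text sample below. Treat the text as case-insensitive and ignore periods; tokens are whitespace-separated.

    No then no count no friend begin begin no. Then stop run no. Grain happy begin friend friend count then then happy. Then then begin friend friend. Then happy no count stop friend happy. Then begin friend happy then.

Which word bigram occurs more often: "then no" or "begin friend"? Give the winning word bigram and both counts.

"begin friend" (3 vs 1)

"then no": 1 occurrence
"begin friend": 3 occurrences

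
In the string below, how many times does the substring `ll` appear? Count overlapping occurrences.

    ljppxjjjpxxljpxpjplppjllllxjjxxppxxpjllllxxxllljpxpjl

8

Sliding a length-2 window over the 53 characters (52 positions):
  position 23–24: ll
  position 24–25: ll
  position 25–26: ll
  position 38–39: ll
  position 39–40: ll
  position 40–41: ll
  position 45–46: ll
  position 46–47: ll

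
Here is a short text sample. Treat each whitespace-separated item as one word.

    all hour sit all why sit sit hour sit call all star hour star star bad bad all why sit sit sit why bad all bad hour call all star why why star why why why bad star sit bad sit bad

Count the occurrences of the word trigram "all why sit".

2

Scanning the 40 overlapping trigram windows for "all why sit":
  position 4–6: all why sit
  position 18–20: all why sit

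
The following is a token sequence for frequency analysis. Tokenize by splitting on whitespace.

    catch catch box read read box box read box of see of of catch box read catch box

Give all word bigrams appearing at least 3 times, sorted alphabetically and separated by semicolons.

box read; catch box

Bigram counts meeting the condition (at least 3 times):
  box read: 3
  catch box: 3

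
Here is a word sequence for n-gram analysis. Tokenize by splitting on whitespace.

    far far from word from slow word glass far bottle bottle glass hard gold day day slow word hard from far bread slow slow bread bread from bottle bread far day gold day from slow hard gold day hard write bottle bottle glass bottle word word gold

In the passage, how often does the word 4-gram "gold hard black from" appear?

0

Scanning the 44 overlapping 4-gram windows for "gold hard black from":
  (none found)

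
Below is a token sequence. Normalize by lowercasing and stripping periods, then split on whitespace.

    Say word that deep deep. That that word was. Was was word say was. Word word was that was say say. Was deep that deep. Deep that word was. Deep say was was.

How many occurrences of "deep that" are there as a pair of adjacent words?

3

Scanning the 32 overlapping bigram windows for "deep that":
  position 5–6: deep that
  position 23–24: deep that
  position 26–27: deep that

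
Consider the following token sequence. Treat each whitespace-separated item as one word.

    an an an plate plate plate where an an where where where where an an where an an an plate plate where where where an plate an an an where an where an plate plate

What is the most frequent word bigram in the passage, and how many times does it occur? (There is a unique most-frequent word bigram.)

Bigram frequencies (highest first):
  an an: 8
  where an: 6
  where where: 5
  an plate: 4
  plate plate: 4
  an where: 4
  … (2 more, each ≤ 2)

"an an", 8 times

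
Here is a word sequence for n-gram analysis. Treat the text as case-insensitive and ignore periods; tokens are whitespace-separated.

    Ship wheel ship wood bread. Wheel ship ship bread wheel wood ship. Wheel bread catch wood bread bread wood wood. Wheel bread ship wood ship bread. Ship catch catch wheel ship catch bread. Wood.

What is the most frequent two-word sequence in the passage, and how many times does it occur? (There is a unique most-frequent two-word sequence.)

Bigram frequencies (highest first):
  wheel ship: 3
  ship wheel: 2
  ship wood: 2
  wood bread: 2
  bread wheel: 2
  ship bread: 2
  … (15 more, each ≤ 2)

"wheel ship", 3 times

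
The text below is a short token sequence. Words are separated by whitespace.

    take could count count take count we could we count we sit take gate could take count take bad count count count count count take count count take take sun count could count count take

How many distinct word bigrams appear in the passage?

20

35 tokens → 34 bigram windows in total.
Repeated bigrams (each contributes count−1 duplicates):
  count count: 7
  count take: 5
  take count: 3
  could count: 2
  count we: 2
14 duplicate windows → 34 − 14 = 20 distinct.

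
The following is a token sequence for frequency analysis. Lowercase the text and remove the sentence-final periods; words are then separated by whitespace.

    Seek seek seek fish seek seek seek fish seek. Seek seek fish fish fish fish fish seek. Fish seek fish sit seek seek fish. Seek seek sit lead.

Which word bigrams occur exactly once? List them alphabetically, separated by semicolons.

fish sit; seek sit; sit lead; sit seek

Bigram counts meeting the condition (exactly once):
  fish sit: 1
  seek sit: 1
  sit lead: 1
  sit seek: 1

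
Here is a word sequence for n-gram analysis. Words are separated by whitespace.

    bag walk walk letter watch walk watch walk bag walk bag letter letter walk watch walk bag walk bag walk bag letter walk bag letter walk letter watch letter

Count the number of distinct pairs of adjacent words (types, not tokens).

11

29 tokens → 28 bigram windows in total.
Repeated bigrams (each contributes count−1 duplicates):
  walk bag: 6
  bag walk: 4
  bag letter: 3
  letter walk: 3
  watch walk: 3
  letter watch: 2
  walk letter: 2
  walk watch: 2
17 duplicate windows → 28 − 17 = 11 distinct.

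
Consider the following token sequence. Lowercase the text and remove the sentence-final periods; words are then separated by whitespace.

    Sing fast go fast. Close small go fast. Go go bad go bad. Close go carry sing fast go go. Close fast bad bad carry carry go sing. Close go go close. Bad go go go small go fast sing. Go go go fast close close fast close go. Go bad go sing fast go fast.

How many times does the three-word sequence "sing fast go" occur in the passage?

Scanning the 54 overlapping trigram windows for "sing fast go":
  position 1–3: sing fast go
  position 17–19: sing fast go
  position 53–55: sing fast go

3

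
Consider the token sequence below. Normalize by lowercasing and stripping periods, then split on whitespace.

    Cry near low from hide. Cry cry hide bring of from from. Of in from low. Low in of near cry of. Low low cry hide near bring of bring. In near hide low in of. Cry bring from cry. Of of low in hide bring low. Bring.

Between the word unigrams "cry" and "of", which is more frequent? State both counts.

"cry": 7 occurrences
"of": 8 occurrences

"of" (8 vs 7)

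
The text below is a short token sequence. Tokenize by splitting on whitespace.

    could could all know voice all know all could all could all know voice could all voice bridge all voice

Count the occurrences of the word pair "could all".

Scanning the 19 overlapping bigram windows for "could all":
  position 2–3: could all
  position 9–10: could all
  position 11–12: could all
  position 15–16: could all

4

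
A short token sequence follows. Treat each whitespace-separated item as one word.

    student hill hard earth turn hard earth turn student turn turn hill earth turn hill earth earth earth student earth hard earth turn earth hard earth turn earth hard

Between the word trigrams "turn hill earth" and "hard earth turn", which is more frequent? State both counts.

"turn hill earth": 2 occurrences
"hard earth turn": 4 occurrences

"hard earth turn" (4 vs 2)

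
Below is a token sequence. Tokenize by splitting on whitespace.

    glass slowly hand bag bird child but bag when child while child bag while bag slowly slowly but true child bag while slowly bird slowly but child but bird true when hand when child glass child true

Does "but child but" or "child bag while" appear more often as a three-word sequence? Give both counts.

"but child but": 1 occurrence
"child bag while": 2 occurrences

"child bag while" (2 vs 1)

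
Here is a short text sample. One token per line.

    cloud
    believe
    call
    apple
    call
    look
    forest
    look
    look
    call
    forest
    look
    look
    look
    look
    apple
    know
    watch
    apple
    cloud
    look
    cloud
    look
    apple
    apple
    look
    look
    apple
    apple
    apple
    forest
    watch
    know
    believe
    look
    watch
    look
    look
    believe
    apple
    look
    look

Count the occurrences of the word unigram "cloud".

Scanning the 42 tokens for "cloud":
  position 1: cloud
  position 20: cloud
  position 22: cloud

3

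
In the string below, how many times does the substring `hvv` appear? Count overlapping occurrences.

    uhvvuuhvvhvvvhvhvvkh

Sliding a length-3 window over the 20 characters (18 positions):
  position 2–4: hvv
  position 7–9: hvv
  position 10–12: hvv
  position 16–18: hvv

4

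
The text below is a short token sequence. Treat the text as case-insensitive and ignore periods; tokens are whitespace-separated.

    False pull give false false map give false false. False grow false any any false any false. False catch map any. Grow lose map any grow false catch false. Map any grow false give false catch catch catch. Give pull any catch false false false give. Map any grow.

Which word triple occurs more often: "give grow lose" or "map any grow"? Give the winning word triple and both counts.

"give grow lose": 0 occurrences
"map any grow": 4 occurrences

"map any grow" (4 vs 0)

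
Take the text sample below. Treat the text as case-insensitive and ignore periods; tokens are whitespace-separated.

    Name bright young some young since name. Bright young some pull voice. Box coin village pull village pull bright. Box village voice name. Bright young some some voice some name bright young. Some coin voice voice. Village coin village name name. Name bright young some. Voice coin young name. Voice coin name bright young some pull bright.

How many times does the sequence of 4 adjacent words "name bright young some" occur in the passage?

Scanning the 54 overlapping 4-gram windows for "name bright young some":
  position 1–4: name bright young some
  position 7–10: name bright young some
  position 23–26: name bright young some
  position 30–33: name bright young some
  position 42–45: name bright young some
  position 52–55: name bright young some

6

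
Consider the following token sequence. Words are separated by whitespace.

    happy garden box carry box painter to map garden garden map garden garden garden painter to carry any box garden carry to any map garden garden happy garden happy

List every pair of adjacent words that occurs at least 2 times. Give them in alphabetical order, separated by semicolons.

garden garden; garden happy; happy garden; map garden; painter to

Bigram counts meeting the condition (at least 2 times):
  garden garden: 4
  garden happy: 2
  happy garden: 2
  map garden: 3
  painter to: 2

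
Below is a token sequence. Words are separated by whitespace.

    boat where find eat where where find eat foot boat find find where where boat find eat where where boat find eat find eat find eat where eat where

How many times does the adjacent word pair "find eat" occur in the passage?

Scanning the 28 overlapping bigram windows for "find eat":
  position 3–4: find eat
  position 7–8: find eat
  position 16–17: find eat
  position 21–22: find eat
  position 23–24: find eat
  position 25–26: find eat

6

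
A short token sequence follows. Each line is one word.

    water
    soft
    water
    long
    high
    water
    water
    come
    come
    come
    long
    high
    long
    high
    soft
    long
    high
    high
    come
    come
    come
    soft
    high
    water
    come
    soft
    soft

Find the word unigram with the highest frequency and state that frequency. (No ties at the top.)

Unigram frequencies (highest first):
  come: 7
  high: 6
  water: 5
  soft: 5
  long: 4

"come", 7 times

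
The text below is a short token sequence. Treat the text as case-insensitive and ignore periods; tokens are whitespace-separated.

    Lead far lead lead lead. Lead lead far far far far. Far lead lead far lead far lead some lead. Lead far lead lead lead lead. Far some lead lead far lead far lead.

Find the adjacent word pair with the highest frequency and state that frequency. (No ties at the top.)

Bigram frequencies (highest first):
  lead lead: 10
  lead far: 8
  far lead: 7
  far far: 4
  some lead: 2
  lead some: 1
  … (1 more, each ≤ 1)

"lead lead", 10 times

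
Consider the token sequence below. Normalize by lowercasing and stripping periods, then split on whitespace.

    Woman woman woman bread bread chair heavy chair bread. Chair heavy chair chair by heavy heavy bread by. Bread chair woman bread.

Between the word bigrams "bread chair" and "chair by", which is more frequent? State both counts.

"bread chair": 3 occurrences
"chair by": 1 occurrence

"bread chair" (3 vs 1)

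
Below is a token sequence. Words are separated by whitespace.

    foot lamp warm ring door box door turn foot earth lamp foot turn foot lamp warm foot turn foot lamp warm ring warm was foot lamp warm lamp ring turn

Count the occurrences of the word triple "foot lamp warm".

4

Scanning the 28 overlapping trigram windows for "foot lamp warm":
  position 1–3: foot lamp warm
  position 14–16: foot lamp warm
  position 19–21: foot lamp warm
  position 25–27: foot lamp warm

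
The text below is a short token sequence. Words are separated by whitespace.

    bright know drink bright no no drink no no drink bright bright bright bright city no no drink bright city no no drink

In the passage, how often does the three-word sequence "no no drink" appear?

Scanning the 21 overlapping trigram windows for "no no drink":
  position 5–7: no no drink
  position 8–10: no no drink
  position 16–18: no no drink
  position 21–23: no no drink

4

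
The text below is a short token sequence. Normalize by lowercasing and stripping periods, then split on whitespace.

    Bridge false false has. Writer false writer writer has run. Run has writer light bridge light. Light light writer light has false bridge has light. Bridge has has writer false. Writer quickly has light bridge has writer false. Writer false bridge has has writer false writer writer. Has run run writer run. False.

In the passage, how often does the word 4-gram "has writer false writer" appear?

4

Scanning the 50 overlapping 4-gram windows for "has writer false writer":
  position 4–7: has writer false writer
  position 28–31: has writer false writer
  position 36–39: has writer false writer
  position 43–46: has writer false writer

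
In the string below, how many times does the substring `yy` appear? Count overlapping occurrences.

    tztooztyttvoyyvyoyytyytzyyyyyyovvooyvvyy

Sliding a length-2 window over the 40 characters (39 positions):
  position 13–14: yy
  position 18–19: yy
  position 21–22: yy
  position 25–26: yy
  position 26–27: yy
  position 27–28: yy
  position 28–29: yy
  position 29–30: yy
  position 39–40: yy

9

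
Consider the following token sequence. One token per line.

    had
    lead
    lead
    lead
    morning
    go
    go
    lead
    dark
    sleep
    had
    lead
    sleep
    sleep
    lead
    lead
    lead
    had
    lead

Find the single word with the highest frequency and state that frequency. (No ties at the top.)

"lead", 9 times

Unigram frequencies (highest first):
  lead: 9
  had: 3
  sleep: 3
  go: 2
  morning: 1
  dark: 1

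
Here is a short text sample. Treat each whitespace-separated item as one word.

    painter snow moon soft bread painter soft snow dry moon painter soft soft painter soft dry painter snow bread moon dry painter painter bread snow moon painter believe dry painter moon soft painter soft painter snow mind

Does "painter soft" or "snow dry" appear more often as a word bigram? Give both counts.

"painter soft": 4 occurrences
"snow dry": 1 occurrence

"painter soft" (4 vs 1)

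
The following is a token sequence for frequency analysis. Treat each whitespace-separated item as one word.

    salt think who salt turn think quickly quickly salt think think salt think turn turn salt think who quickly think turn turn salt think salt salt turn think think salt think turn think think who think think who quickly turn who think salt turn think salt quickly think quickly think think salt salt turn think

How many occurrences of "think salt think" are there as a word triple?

2

Scanning the 53 overlapping trigram windows for "think salt think":
  position 11–13: think salt think
  position 29–31: think salt think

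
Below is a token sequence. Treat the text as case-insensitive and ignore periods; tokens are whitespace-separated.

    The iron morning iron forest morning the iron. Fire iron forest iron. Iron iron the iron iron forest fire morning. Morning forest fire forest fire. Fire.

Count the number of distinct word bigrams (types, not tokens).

17

26 tokens → 25 bigram windows in total.
Repeated bigrams (each contributes count−1 duplicates):
  forest fire: 3
  iron forest: 3
  iron iron: 3
  the iron: 3
8 duplicate windows → 25 − 8 = 17 distinct.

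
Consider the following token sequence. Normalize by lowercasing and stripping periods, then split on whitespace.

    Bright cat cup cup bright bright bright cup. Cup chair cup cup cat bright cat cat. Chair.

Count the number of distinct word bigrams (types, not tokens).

12

17 tokens → 16 bigram windows in total.
Repeated bigrams (each contributes count−1 duplicates):
  cup cup: 3
  bright bright: 2
  bright cat: 2
4 duplicate windows → 16 − 4 = 12 distinct.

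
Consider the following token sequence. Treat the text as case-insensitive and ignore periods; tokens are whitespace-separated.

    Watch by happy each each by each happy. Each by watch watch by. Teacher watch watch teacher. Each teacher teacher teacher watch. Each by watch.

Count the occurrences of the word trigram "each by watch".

Scanning the 23 overlapping trigram windows for "each by watch":
  position 9–11: each by watch
  position 23–25: each by watch

2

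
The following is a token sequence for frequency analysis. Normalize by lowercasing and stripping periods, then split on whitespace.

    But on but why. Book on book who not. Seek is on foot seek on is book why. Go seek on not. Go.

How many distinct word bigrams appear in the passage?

21

23 tokens → 22 bigram windows in total.
Repeated bigrams (each contributes count−1 duplicates):
  seek on: 2
1 duplicate windows → 22 − 1 = 21 distinct.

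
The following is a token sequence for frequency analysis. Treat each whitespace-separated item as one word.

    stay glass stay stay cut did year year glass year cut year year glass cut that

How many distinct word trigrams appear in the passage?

13

16 tokens → 14 trigram windows in total.
Repeated trigrams (each contributes count−1 duplicates):
  year year glass: 2
1 duplicate windows → 14 − 1 = 13 distinct.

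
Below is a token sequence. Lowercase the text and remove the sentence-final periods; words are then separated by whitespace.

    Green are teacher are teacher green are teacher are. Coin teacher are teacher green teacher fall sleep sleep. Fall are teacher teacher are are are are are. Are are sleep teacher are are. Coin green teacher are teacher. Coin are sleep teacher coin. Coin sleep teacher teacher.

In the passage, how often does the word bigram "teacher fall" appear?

Scanning the 46 overlapping bigram windows for "teacher fall":
  position 15–16: teacher fall

1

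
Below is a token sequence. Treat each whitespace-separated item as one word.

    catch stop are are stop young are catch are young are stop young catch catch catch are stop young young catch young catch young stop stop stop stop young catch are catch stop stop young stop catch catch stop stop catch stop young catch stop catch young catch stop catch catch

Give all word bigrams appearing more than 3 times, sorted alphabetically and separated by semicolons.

catch catch; catch stop; stop catch; stop stop; stop young; young catch

Bigram counts meeting the condition (more than 3 times):
  catch catch: 4
  catch stop: 6
  stop catch: 4
  stop stop: 5
  stop young: 6
  young catch: 6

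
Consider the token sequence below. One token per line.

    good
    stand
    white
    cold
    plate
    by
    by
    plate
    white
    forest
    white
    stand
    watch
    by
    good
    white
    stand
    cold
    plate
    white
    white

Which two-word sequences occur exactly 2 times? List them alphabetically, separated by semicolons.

cold plate; plate white; white stand

Bigram counts meeting the condition (exactly 2 times):
  cold plate: 2
  plate white: 2
  white stand: 2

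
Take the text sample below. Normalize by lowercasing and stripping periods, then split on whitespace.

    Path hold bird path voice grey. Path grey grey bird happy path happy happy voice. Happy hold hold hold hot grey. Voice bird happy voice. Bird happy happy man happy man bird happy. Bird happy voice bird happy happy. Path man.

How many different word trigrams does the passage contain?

34

41 tokens → 39 trigram windows in total.
Repeated trigrams (each contributes count−1 duplicates):
  voice bird happy: 3
  bird happy happy: 2
  bird happy voice: 2
  happy voice bird: 2
5 duplicate windows → 39 − 5 = 34 distinct.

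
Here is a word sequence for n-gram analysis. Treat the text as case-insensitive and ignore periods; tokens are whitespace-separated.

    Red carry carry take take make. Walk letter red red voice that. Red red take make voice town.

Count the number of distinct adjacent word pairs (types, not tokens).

15

18 tokens → 17 bigram windows in total.
Repeated bigrams (each contributes count−1 duplicates):
  red red: 2
  take make: 2
2 duplicate windows → 17 − 2 = 15 distinct.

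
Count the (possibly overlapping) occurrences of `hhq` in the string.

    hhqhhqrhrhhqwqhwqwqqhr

Sliding a length-3 window over the 22 characters (20 positions):
  position 1–3: hhq
  position 4–6: hhq
  position 10–12: hhq

3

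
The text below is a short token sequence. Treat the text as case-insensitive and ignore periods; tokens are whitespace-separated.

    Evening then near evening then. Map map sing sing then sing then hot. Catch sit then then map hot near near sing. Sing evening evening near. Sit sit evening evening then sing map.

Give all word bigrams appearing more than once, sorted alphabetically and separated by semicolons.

evening evening; evening then; sing sing; sing then; then map; then sing

Bigram counts meeting the condition (more than once):
  evening evening: 2
  evening then: 3
  sing sing: 2
  sing then: 2
  then map: 2
  then sing: 2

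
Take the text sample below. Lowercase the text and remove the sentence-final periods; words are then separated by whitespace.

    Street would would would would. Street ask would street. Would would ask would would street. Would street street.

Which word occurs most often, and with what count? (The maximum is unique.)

"would", 10 times

Unigram frequencies (highest first):
  would: 10
  street: 6
  ask: 2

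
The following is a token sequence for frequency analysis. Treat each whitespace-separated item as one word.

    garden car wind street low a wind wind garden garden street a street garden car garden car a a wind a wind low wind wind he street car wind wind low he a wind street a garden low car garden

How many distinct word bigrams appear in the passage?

40 tokens → 39 bigram windows in total.
Repeated bigrams (each contributes count−1 duplicates):
  a wind: 4
  garden car: 3
  wind wind: 3
  car garden: 2
  car wind: 2
  street a: 2
  wind low: 2
  wind street: 2
12 duplicate windows → 39 − 12 = 27 distinct.

27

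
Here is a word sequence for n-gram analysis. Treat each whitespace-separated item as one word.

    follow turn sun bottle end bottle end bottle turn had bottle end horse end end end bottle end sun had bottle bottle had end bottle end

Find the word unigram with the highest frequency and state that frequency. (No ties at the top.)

"end", 9 times

Unigram frequencies (highest first):
  end: 9
  bottle: 8
  had: 3
  turn: 2
  sun: 2
  follow: 1
  … (1 more, each ≤ 1)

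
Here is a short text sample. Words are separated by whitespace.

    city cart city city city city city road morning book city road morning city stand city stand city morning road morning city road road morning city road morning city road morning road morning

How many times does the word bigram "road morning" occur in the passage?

Scanning the 32 overlapping bigram windows for "road morning":
  position 8–9: road morning
  position 12–13: road morning
  position 20–21: road morning
  position 24–25: road morning
  position 27–28: road morning
  position 30–31: road morning
  position 32–33: road morning

7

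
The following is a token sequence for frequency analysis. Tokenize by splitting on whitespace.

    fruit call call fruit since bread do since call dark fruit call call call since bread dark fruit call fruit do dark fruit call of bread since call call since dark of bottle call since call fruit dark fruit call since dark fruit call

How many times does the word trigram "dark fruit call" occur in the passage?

Scanning the 42 overlapping trigram windows for "dark fruit call":
  position 10–12: dark fruit call
  position 17–19: dark fruit call
  position 22–24: dark fruit call
  position 38–40: dark fruit call
  position 42–44: dark fruit call

5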